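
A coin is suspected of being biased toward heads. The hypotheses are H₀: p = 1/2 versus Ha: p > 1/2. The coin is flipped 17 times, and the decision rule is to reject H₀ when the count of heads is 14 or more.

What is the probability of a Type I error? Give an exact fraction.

417/65536

Under H₀, K ~ Binomial(17, 1/2), and α = P(K ≥ 14).
That's C(17,14) + C(17,15) + C(17,16) + C(17,17) over 2^17, i.e. (680 + 136 + 17 + 1)/131072 = 834/131072 = 417/65536.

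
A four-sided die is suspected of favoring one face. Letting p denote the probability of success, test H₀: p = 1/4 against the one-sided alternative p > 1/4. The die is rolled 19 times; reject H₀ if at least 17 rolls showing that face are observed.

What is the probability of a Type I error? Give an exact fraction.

1597/274877906944

The Type I error probability is α = P(Y ≥ 17) computed under H₀, where Y ~ Binomial(19, 1/4).
P(Y ≥ 17) = Σ_{j=17}^{19} C(19,j)·(1/4)^j·(3/4)^{19-j} = 1597/274877906944.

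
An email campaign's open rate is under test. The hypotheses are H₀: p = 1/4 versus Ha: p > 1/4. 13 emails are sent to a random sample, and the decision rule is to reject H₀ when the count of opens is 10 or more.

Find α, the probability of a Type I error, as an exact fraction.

Under H₀, X ~ Binomial(13, 1/4), and α = P(X ≥ 10).
P(X ≥ 10) = Σ_{j=10}^{13} C(13,j)·(1/4)^j·(3/4)^{13-j} = 529/4194304.

529/4194304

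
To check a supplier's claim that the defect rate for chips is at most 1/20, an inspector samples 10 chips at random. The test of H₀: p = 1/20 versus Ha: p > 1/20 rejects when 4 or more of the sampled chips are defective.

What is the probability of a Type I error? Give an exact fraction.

2632954721/2560000000000

α = P(reject H₀ | H₀ true) = P(S ≥ 4 | p = 1/20), S ~ Binomial(10, 1/20).
Computing the lower-tail complement: 1 − 2557367045279/2560000000000 = 2632954721/2560000000000.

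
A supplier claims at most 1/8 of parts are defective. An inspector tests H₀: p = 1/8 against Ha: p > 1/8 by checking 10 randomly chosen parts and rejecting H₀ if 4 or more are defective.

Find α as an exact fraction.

7372325/268435456

Under H₀, K ~ Binomial(10, 1/8); the Type I error rate is P(K ≥ 4).
Computing the lower-tail complement: 1 − 261063131/268435456 = 7372325/268435456.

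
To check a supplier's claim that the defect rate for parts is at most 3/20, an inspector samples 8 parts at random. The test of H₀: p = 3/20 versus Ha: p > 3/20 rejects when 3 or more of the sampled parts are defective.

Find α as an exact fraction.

2693447019/25600000000

The significance level is the probability, assuming p = 3/20, of seeing 3 or more defectives in 8 draws.
Computing the lower-tail complement: 1 − 22906552981/25600000000 = 2693447019/25600000000.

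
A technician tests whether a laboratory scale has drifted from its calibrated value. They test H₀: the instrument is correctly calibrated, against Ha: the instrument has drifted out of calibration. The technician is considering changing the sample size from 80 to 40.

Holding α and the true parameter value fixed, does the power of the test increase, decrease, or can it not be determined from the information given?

It decreases.

Reducing n widens both sampling distributions, so the test has less ability to distinguish Ha from H₀.
Since power = 1 − β and β increases, power decreases.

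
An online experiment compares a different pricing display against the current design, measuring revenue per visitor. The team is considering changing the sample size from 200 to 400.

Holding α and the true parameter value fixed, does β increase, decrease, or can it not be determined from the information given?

It decreases.

More data shrinks sampling variability; the test statistic under Ha concentrates further from the null value, making rejection more likely.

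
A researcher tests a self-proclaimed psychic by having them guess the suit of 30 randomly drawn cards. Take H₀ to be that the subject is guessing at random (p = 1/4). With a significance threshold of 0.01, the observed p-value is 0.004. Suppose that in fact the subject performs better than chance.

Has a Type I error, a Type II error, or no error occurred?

Neither — the decision is correct.

Since p = 0.004 < α = 0.01, H₀ is rejected.
H₀ is false (actually the subject performs better than chance).
The decision matches the true state — no error.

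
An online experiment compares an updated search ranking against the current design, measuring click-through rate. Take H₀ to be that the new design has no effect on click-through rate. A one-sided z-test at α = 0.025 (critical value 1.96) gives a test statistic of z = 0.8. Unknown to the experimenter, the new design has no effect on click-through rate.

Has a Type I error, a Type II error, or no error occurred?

Since z = 0.8 ≤ z* = 1.96, H₀ is not rejected.
H₀ is true (actually the new design has no effect on click-through rate).
The decision matches the true state — no error.

No error — this is a correct decision.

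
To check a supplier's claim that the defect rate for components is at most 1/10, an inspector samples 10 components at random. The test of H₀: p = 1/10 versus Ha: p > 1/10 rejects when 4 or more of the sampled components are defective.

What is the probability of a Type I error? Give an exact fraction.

The significance level is the probability, assuming p = 1/10, of seeing 4 or more defectives in 10 draws.
Via the complement, α = 1 − Σ_{j=0}^{3} C(10,j)(1/10)^j(9/10)^{10-j} = 7996999/625000000.

7996999/625000000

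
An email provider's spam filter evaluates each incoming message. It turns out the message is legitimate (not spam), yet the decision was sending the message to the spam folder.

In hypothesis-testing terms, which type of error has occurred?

The null hypothesis here is that the message is legitimate (not spam).
'Sending the message to the spam folder' corresponds to rejecting H₀.
H₀ was rejected but H₀ is true — a Type I error (false positive).

Type I error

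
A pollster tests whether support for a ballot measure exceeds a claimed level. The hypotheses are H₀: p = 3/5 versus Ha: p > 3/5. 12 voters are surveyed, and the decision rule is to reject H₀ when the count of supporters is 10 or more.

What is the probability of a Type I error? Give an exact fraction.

4074381/48828125

Under H₀, Y ~ Binomial(12, 3/5), and α = P(Y ≥ 10).
Summing C(12,j)(3/5)^j(2/5)^{12−j} for j = 10,…,12 gives 4074381/48828125.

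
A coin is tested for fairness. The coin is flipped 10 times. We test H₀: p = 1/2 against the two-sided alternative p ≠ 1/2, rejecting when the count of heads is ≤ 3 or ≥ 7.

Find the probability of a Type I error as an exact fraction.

α = P(X ≤ 3 or X ≥ 7 | p = 1/2), X ~ Binomial(10, 1/2).
The two tails are symmetric, so α = 2·(1 + 10 + 45 + 120)/2^10 = 352/1024 = 11/32.

11/32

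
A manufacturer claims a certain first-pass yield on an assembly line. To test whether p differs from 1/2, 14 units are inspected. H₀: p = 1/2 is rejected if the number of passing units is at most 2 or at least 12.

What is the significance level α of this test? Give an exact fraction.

53/4096

α = P(Y ≤ 2 or Y ≥ 12 | p = 1/2), Y ~ Binomial(14, 1/2).
By symmetry, α = 2·P(Y ≤ 2) = 2·(1 + 14 + 91)/16384 = 212/16384 = 53/4096.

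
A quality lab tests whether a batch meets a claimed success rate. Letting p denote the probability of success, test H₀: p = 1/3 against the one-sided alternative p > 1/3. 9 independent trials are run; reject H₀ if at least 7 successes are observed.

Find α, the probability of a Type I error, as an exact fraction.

Under H₀, Y ~ Binomial(9, 1/3), and α = P(Y ≥ 7).
Adding the binomial terms for j = 7 through 9 with p = 1/3 yields 163/19683.

163/19683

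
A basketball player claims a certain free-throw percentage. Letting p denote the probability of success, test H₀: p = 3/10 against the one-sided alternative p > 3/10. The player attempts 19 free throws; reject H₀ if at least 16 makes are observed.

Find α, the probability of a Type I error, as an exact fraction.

1930258016361/1250000000000000000

Under H₀, Y ~ Binomial(19, 3/10), and α = P(Y ≥ 16).
P(Y ≥ 16) = Σ_{j=16}^{19} C(19,j)·(3/10)^j·(7/10)^{19-j} = 1930258016361/1250000000000000000.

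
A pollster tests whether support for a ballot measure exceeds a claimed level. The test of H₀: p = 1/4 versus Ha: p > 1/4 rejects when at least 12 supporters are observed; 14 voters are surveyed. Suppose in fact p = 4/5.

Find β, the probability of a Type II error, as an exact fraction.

β = P(fail to reject H₀ | Ha true) = P(K ≤ 11 | p = 4/5), K ~ Binomial(14, 4/5).
Adding the binomial probabilities P(K=0)+…+P(K=11) at p = 4/5 gives 3368829417/6103515625.

3368829417/6103515625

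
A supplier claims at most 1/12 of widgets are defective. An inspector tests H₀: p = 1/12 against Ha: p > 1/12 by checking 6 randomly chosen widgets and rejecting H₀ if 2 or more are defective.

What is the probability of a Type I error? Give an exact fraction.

248117/2985984

Under H₀, X ~ Binomial(6, 1/12); the Type I error rate is P(X ≥ 2).
Via the complement, α = 1 − Σ_{j=0}^{1} C(6,j)(1/12)^j(11/12)^{6-j} = 248117/2985984.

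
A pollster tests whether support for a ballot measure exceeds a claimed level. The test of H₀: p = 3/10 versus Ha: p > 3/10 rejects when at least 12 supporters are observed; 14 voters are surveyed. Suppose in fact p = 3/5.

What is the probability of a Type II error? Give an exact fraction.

A Type II error is failing to reject when Ha holds: with p = 3/5, β = P(X ≤ 11).
Adding the binomial probabilities P(X=0)+…+P(X=11) at p = 3/5 gives 5860647088/6103515625.

5860647088/6103515625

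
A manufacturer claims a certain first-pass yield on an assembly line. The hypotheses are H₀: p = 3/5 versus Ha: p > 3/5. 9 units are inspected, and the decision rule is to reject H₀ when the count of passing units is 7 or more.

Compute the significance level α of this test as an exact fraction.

Under H₀, S ~ Binomial(9, 3/5), and α = P(S ≥ 7).
Summing C(9,j)(3/5)^j(2/5)^{9−j} for j = 7,…,9 gives 452709/1953125.

452709/1953125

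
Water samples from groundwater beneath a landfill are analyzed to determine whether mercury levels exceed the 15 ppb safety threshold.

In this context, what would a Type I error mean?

With the conventional null hypothesis that the mercury concentration is at or below 15 ppb (safe):
A Type I error is rejecting H₀ when H₀ is true.
Here that means declaring the site contaminated and ordering remediation when actually the mercury concentration is at or below 15 ppb (safe).

A Type I error would mean concluding that the mercury concentration exceeds 15 ppb when in fact the mercury concentration is at or below 15 ppb (safe).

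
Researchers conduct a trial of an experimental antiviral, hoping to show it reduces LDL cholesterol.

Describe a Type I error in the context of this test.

A Type I error would mean concluding that the drug reduces LDL cholesterol when in fact the drug has no effect on LDL cholesterol.

With the conventional null hypothesis that the drug has no effect on LDL cholesterol:
A Type I error is rejecting H₀ when H₀ is true.
Here that means concluding that the drug is effective when actually the drug has no effect on LDL cholesterol.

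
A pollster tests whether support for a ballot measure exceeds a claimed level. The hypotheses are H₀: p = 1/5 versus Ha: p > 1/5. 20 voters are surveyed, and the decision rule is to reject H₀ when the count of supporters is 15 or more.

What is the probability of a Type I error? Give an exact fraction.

The Type I error probability is α = P(K ≥ 15) computed under H₀, where K ~ Binomial(20, 1/5).
Adding the binomial terms for j = 15 through 20 with p = 1/5 yields 17192497/95367431640625.

17192497/95367431640625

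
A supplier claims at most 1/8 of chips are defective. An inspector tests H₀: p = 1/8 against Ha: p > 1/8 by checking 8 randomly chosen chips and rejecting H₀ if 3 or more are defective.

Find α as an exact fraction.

1129899/16777216

The significance level is the probability, assuming p = 1/8, of seeing 3 or more defectives in 8 draws.
Computing the lower-tail complement: 1 − 15647317/16777216 = 1129899/16777216.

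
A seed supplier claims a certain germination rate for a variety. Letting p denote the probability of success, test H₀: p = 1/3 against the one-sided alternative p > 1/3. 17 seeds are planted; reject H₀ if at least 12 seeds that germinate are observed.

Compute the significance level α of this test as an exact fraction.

80705/43046721

α = P(reject H₀ | H₀ true) = P(S ≥ 12 | p = 1/3), with S ~ Binomial(17, 1/3).
P(S ≥ 12) = Σ_{j=12}^{17} C(17,j)·(1/3)^j·(2/3)^{17-j} = 80705/43046721.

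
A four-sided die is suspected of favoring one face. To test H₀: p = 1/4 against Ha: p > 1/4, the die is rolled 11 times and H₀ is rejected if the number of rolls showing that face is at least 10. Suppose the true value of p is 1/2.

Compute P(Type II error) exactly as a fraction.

β = P(fail to reject H₀ | Ha true) = P(Y ≤ 9 | p = 1/2), Y ~ Binomial(11, 1/2).
Summing C(11,j)·(1/2)^j·(1/2)^{11-j} for j = 0..9 gives 509/512.

509/512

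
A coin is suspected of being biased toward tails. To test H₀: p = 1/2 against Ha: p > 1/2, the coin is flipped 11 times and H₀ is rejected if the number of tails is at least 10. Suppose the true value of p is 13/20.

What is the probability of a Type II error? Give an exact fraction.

19239273573359/20480000000000

Under the alternative p = 13/20, S ~ Binomial(11, 13/20); β is the probability the test does not reject, P(S < 10).
Summing C(11,j)·(13/20)^j·(7/20)^{11-j} for j = 0..9 gives 19239273573359/20480000000000.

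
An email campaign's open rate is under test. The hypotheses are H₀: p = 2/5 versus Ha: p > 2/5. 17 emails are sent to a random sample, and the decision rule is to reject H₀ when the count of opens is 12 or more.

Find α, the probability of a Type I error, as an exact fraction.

The Type I error probability is α = P(S ≥ 12) computed under H₀, where S ~ Binomial(17, 2/5).
Adding the binomial terms for j = 12 through 17 with p = 2/5 yields 8082735104/762939453125.

8082735104/762939453125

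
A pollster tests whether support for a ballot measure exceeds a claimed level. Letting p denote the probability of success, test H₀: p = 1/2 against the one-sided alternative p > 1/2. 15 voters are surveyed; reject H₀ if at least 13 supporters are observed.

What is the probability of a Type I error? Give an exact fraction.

121/32768

α = P(reject H₀ | H₀ true) = P(K ≥ 13 | p = 1/2), with K ~ Binomial(15, 1/2).
P(K ≥ 13) = [C(15,13) + C(15,14) + C(15,15)] / 2^15 = (105 + 15 + 1) / 32768 = 121/32768.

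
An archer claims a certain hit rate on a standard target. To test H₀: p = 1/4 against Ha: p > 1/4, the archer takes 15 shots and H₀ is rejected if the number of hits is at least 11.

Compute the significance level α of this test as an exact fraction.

123841/1073741824

Under H₀, K ~ Binomial(15, 1/4), and α = P(K ≥ 11).
Adding the binomial terms for j = 11 through 15 with p = 1/4 yields 123841/1073741824.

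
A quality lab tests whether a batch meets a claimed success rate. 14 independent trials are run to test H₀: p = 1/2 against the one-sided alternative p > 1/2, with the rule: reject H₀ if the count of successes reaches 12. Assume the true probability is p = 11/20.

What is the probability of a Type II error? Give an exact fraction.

805268516435735481/819200000000000000

Under the alternative p = 11/20, Y ~ Binomial(14, 11/20); β is the probability the test does not reject, P(Y < 12).
Equivalently, β = 1 − P(Y ≥ 12) = 805268516435735481/819200000000000000.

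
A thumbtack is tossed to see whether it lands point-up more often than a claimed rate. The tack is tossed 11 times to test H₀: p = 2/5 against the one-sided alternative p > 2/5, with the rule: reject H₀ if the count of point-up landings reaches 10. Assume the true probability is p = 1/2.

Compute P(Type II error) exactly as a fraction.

509/512

A Type II error is failing to reject when Ha holds: with p = 1/2, β = P(K ≤ 9).
Summing C(11,j)·(1/2)^j·(1/2)^{11-j} for j = 0..9 gives 509/512.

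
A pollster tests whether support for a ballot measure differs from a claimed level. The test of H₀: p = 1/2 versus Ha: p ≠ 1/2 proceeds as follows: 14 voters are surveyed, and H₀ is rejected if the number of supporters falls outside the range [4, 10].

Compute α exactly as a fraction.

Under H₀, Y ~ Binomial(14, 1/2); α is the probability of landing in either tail, P(Y ≤ 3) + P(Y ≥ 11).
By symmetry, α = 2·P(Y ≤ 3) = 2·(1 + 14 + 91 + 364)/16384 = 940/16384 = 235/4096.

235/4096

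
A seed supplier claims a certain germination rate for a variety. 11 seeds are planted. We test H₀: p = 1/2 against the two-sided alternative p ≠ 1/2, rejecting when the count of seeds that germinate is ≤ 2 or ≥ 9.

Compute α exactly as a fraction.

67/1024

Under H₀, S ~ Binomial(11, 1/2); α is the probability of landing in either tail, P(S ≤ 2) + P(S ≥ 9).
The two tails are symmetric, so α = 2·(1 + 11 + 55)/2^11 = 134/2048 = 67/1024.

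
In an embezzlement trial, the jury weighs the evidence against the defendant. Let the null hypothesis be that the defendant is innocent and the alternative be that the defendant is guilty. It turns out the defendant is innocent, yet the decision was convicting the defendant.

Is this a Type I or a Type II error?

Type I error

'Convicting the defendant' corresponds to rejecting H₀.
H₀ was rejected but H₀ is true — a Type I error (false positive).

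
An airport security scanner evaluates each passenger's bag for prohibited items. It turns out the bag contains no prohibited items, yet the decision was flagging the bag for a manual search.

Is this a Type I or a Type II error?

The null hypothesis here is that the bag contains no prohibited items.
'Flagging the bag for a manual search' corresponds to rejecting H₀.
H₀ was rejected but H₀ is true — a Type I error (false positive).

Type I error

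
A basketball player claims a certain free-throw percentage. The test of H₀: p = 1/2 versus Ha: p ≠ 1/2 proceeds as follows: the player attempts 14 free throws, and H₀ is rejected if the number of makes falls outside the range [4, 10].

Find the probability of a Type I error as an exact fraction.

Under H₀, K ~ Binomial(14, 1/2); α is the probability of landing in either tail, P(K ≤ 3) + P(K ≥ 11).
The two tails are symmetric, so α = 2·(1 + 14 + 91 + 364)/2^14 = 940/16384 = 235/4096.

235/4096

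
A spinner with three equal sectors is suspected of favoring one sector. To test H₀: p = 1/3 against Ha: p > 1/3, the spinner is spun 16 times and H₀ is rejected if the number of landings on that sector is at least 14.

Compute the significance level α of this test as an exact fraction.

The Type I error probability is α = P(Y ≥ 14) computed under H₀, where Y ~ Binomial(16, 1/3).
Summing C(16,j)(1/3)^j(2/3)^{16−j} for j = 14,…,16 gives 19/1594323.

19/1594323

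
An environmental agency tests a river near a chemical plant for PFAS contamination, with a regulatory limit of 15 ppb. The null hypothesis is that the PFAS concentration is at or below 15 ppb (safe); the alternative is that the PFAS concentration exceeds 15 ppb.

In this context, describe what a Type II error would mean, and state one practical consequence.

A Type II error would mean concluding that the PFAS concentration is at or below 15 ppb (safe) (or at least failing to establish that the PFAS concentration exceeds 15 ppb) when in fact the PFAS concentration exceeds 15 ppb. Consequence: a site with unsafe PFAS levels is certified clean, and people continue to be exposed.

A Type II error is failing to reject H₀ when H₀ is false.
Here that means certifying the site as safe when actually the PFAS concentration exceeds 15 ppb.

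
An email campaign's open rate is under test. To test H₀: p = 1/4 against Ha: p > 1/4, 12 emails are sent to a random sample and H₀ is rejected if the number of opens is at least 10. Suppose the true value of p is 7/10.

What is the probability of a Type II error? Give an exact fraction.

149436930429/200000000000

Under the alternative p = 7/10, X ~ Binomial(12, 7/10); β is the probability the test does not reject, P(X < 10).
Adding the binomial probabilities P(X=0)+…+P(X=9) at p = 7/10 gives 149436930429/200000000000.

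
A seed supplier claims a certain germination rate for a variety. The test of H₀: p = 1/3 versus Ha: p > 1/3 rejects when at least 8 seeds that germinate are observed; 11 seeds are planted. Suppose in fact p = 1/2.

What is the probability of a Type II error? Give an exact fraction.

227/256

A Type II error is failing to reject when Ha holds: with p = 1/2, β = P(X ≤ 7).
Adding the binomial probabilities P(X=0)+…+P(X=7) at p = 1/2 gives 227/256.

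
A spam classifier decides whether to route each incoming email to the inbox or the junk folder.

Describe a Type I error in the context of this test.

A Type I error would mean concluding that the message is spam when in fact the message is legitimate (not spam).

With the conventional null hypothesis that the message is legitimate (not spam):
A Type I error is rejecting H₀ when H₀ is true.
Here that means sending the message to the spam folder when actually the message is legitimate (not spam).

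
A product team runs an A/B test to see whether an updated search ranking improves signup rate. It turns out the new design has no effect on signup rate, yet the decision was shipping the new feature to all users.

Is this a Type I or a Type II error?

Type I error

The null hypothesis here is that the new design has no effect on signup rate.
'Shipping the new feature to all users' corresponds to rejecting H₀.
H₀ was rejected but H₀ is true — a Type I error (false positive).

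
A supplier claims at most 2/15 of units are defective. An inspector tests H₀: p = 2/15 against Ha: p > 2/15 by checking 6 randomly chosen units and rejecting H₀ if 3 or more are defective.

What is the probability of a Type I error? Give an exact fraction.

Under H₀, K ~ Binomial(6, 2/15); the Type I error rate is P(K ≥ 3).
Via the complement, α = 1 − Σ_{j=0}^{2} C(6,j)(2/15)^j(13/15)^{6-j} = 78928/2278125.

78928/2278125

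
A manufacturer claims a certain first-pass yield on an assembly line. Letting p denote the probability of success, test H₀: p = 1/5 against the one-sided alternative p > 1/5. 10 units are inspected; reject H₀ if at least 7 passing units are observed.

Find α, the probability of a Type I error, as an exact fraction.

8441/9765625

The Type I error probability is α = P(S ≥ 7) computed under H₀, where S ~ Binomial(10, 1/5).
Adding the binomial terms for j = 7 through 10 with p = 1/5 yields 8441/9765625.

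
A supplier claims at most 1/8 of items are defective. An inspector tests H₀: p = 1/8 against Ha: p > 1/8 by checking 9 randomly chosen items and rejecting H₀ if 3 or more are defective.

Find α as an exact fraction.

α = P(reject H₀ | H₀ true) = P(K ≥ 3 | p = 1/8), K ~ Binomial(9, 1/8).
Via the complement, α = 1 − Σ_{j=0}^{2} C(9,j)(1/8)^j(7/8)^{9-j} = 3083341/33554432.

3083341/33554432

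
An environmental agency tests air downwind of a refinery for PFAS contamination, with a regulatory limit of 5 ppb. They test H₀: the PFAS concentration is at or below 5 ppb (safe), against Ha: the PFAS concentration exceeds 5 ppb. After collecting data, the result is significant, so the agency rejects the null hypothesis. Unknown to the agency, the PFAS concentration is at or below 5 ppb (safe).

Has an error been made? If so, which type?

Type I error

H₀ was rejected, but H₀ is actually true.
Rejecting a true null hypothesis is a Type I error (false positive).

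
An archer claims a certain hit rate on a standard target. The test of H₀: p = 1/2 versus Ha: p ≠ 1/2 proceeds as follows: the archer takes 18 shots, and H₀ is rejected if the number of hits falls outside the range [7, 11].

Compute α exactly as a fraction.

7795/32768

Under H₀, S ~ Binomial(18, 1/2); α is the probability of landing in either tail, P(S ≤ 6) + P(S ≥ 12).
The two tails are symmetric, so α = 2·(1 + 18 + 153 + 816 + 3060 + 8568 + 18564)/2^18 = 62360/262144 = 7795/32768.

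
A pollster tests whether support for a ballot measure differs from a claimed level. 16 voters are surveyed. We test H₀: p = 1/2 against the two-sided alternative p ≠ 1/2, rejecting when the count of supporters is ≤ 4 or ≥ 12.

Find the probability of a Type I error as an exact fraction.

2517/32768

α = P(X ≤ 4 or X ≥ 12 | p = 1/2), X ~ Binomial(16, 1/2).
The two tails are symmetric, so α = 2·(1 + 16 + 120 + 560 + 1820)/2^16 = 5034/65536 = 2517/32768.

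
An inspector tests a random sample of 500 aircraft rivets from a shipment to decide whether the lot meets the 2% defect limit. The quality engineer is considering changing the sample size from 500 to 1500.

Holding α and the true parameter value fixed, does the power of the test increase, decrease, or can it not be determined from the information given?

More data shrinks sampling variability; the test statistic under Ha concentrates further from the null value, making rejection more likely.
Since power = 1 − β and β decreases, power increases.

It increases.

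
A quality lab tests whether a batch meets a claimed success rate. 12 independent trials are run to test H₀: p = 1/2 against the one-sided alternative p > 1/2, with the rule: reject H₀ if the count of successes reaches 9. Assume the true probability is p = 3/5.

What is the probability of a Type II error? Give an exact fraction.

37825328/48828125

Under the alternative p = 3/5, S ~ Binomial(12, 3/5); β is the probability the test does not reject, P(S < 9).
Adding the binomial probabilities P(S=0)+…+P(S=8) at p = 3/5 gives 37825328/48828125.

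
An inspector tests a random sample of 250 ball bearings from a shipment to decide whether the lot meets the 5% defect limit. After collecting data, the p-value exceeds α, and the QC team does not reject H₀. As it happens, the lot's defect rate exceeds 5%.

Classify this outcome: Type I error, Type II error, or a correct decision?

Type II error

The conventional null hypothesis here is that the lot's defect rate is 5% (within specification).
H₀ was not rejected, but H₀ is actually false.
Failing to reject a false null hypothesis is a Type II error (false negative).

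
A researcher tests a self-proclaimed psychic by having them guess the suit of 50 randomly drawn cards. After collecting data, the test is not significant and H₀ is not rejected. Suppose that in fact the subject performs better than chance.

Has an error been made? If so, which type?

The conventional null hypothesis here is that the subject is guessing at random (p = 1/4).
H₀ was not rejected, but H₀ is actually false.
Failing to reject a false null hypothesis is a Type II error (false negative).

Type II error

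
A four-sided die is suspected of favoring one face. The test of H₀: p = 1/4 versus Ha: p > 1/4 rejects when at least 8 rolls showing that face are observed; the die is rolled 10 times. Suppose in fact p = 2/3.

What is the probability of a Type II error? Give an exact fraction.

13795/19683

Under the alternative p = 2/3, S ~ Binomial(10, 2/3); β is the probability the test does not reject, P(S < 8).
Adding the binomial probabilities P(S=0)+…+P(S=7) at p = 2/3 gives 13795/19683.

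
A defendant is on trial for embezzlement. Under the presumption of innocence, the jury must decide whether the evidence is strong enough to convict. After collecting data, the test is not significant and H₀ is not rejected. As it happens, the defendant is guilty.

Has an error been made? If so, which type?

The conventional null hypothesis here is that the defendant is innocent.
H₀ was not rejected, but H₀ is actually false.
Failing to reject a false null hypothesis is a Type II error (false negative).

Type II error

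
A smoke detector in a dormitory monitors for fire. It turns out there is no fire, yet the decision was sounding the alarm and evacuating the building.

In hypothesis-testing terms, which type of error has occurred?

Type I error

The null hypothesis here is that there is no fire.
'Sounding the alarm and evacuating the building' corresponds to rejecting H₀.
H₀ was rejected but H₀ is true — a Type I error (false positive).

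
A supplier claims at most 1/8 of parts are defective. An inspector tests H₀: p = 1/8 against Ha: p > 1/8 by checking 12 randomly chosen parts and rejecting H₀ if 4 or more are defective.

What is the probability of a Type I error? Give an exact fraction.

3629108645/68719476736

α = P(reject H₀ | H₀ true) = P(Y ≥ 4 | p = 1/8), Y ~ Binomial(12, 1/8).
α = 1 − P(Y ≤ 3) = 1 − 65090368091/68719476736 = 3629108645/68719476736.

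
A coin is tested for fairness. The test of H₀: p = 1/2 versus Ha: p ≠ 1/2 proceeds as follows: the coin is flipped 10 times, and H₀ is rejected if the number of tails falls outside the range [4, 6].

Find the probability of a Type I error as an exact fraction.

11/32

The significance level is the null-hypothesis probability of the rejection region {≤3} ∪ {≥7}.
Each tail has probability (1 + 10 + 45 + 120)/1024; doubling gives α = 352/1024 = 11/32.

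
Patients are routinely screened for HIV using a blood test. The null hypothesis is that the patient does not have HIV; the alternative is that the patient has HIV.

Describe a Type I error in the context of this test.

A Type I error is rejecting H₀ when H₀ is true.
Here that means flagging the patient as positive and ordering follow-up testing when actually the patient does not have HIV.

A Type I error would mean concluding that the patient has HIV when in fact the patient does not have HIV.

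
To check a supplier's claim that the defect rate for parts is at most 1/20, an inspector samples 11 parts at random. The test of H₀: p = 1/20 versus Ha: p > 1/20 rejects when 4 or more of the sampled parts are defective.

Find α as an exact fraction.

7947524659/5120000000000

Under H₀, S ~ Binomial(11, 1/20); the Type I error rate is P(S ≥ 4).
α = 1 − P(S ≤ 3) = 1 − 5112052475341/5120000000000 = 7947524659/5120000000000.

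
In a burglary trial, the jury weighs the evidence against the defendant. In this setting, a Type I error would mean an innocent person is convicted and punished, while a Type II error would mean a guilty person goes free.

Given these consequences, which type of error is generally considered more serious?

Type I error

The Type I consequence (an innocent person is convicted and punished) is more severe than the Type II consequence (a guilty person goes free).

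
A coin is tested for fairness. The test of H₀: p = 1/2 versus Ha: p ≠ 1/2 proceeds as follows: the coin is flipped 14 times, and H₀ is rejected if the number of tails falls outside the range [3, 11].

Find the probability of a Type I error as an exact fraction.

53/4096

The significance level is the null-hypothesis probability of the rejection region {≤2} ∪ {≥12}.
By symmetry, α = 2·P(S ≤ 2) = 2·(1 + 14 + 91)/16384 = 212/16384 = 53/4096.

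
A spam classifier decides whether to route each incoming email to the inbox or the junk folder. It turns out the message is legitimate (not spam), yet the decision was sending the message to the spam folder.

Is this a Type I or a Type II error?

The null hypothesis here is that the message is legitimate (not spam).
'Sending the message to the spam folder' corresponds to rejecting H₀.
H₀ was rejected but H₀ is true — a Type I error (false positive).

Type I error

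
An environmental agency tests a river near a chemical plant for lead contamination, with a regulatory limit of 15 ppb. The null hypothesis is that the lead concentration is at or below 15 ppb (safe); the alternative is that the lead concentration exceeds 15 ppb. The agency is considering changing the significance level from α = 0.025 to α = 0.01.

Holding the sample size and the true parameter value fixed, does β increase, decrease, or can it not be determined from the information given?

It increases.

Lowering α raises the bar for rejection; under Ha, the test now fails to reject on outcomes it previously would have rejected.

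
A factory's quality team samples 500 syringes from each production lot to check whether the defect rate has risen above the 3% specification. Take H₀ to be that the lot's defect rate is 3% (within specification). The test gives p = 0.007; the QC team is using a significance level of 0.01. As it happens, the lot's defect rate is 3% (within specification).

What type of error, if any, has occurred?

Type I error

Since p = 0.007 < α = 0.01, H₀ is rejected.
H₀ is true (actually the lot's defect rate is 3% (within specification)).
Rejecting a true H₀ is a Type I error.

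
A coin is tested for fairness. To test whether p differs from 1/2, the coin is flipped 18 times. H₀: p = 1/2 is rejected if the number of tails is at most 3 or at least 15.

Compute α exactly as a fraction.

247/32768

The significance level is the null-hypothesis probability of the rejection region {≤3} ∪ {≥15}.
By symmetry, α = 2·P(Y ≤ 3) = 2·(1 + 18 + 153 + 816)/262144 = 1976/262144 = 247/32768.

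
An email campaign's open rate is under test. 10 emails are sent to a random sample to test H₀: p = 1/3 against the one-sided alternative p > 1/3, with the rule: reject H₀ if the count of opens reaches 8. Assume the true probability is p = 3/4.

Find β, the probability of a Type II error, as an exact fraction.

β = P(fail to reject H₀ | Ha true) = P(K ≤ 7 | p = 3/4), K ~ Binomial(10, 3/4).
Summing C(10,j)·(3/4)^j·(1/4)^{10-j} for j = 0..7 gives 124363/262144.

124363/262144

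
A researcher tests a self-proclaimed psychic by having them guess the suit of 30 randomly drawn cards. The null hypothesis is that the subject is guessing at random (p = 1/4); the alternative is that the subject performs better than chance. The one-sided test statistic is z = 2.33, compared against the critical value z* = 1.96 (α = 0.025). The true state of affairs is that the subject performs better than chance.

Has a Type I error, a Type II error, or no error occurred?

No error (correct decision).

Since z = 2.33 > z* = 1.96, H₀ is rejected.
H₀ is false (actually the subject performs better than chance).
The decision matches the true state — no error.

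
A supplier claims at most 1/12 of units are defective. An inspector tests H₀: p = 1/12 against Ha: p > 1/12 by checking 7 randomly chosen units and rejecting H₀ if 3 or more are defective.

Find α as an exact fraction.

Under H₀, K ~ Binomial(7, 1/12); the Type I error rate is P(K ≥ 3).
Computing the lower-tail complement: 1 − 11756723/11943936 = 187213/11943936.

187213/11943936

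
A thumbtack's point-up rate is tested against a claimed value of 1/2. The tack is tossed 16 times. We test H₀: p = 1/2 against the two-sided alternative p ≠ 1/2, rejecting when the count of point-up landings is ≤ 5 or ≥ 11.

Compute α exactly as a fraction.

6885/32768

Under H₀, Y ~ Binomial(16, 1/2); α is the probability of landing in either tail, P(Y ≤ 5) + P(Y ≥ 11).
The two tails are symmetric, so α = 2·(1 + 16 + 120 + 560 + 1820 + 4368)/2^16 = 13770/65536 = 6885/32768.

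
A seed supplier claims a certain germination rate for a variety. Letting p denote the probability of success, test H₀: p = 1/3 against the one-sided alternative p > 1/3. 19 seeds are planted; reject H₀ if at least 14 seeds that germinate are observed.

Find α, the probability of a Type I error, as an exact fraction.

147529/387420489

The Type I error probability is α = P(X ≥ 14) computed under H₀, where X ~ Binomial(19, 1/3).
P(X ≥ 14) = Σ_{j=14}^{19} C(19,j)·(1/3)^j·(2/3)^{19-j} = 147529/387420489.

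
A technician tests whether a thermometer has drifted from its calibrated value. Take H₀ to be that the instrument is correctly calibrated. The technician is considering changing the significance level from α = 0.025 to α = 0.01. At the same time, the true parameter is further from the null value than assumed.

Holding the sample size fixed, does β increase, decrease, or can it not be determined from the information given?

The first change alone would make β increase; the second alone would make β decrease. Which effect dominates depends on the magnitudes, which are not given.

Cannot be determined from the information given.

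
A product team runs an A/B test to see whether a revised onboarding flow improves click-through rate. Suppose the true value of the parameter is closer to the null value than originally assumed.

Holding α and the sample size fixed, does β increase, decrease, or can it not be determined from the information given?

It increases.

A smaller departure from H₀ means the test statistic under Ha is distributed closer to where it would be under H₀; rejection becomes less likely.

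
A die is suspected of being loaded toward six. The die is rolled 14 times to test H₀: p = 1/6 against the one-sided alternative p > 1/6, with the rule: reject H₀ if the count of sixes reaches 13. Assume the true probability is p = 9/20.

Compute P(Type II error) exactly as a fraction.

β = P(fail to reject H₀ | Ha true) = P(S ≤ 12 | p = 9/20), S ~ Binomial(14, 9/20).
Equivalently, β = 1 − P(S ≥ 13) = 1637985675869982373/1638400000000000000.

1637985675869982373/1638400000000000000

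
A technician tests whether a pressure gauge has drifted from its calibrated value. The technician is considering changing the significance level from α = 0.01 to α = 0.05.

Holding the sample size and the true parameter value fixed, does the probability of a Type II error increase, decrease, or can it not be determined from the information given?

It decreases.

Relaxing α lowers the evidence threshold; under Ha, outcomes that previously fell short now trigger rejection.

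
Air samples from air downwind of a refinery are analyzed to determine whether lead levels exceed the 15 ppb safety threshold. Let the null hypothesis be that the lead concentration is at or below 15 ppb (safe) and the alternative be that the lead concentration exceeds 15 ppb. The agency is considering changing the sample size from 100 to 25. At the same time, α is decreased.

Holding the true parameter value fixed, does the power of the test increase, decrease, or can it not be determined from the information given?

It decreases.

A smaller sample increases the standard error, so the sampling distributions under H₀ and Ha overlap more. Tightening α shrinks the rejection region. When Ha holds, fewer sample outcomes clear the stricter threshold, so more fall in the acceptance region. Both changes push β in the same direction.
Since power = 1 − β and β increases, power decreases.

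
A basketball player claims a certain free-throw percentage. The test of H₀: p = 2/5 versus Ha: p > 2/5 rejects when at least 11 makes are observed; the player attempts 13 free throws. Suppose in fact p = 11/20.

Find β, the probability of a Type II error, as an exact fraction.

β = P(fail to reject H₀ | Ha true) = P(Y ≤ 10 | p = 11/20), Y ~ Binomial(13, 11/20).
Equivalently, β = 1 − P(Y ≥ 11) = 39857841016429707/40960000000000000.

39857841016429707/40960000000000000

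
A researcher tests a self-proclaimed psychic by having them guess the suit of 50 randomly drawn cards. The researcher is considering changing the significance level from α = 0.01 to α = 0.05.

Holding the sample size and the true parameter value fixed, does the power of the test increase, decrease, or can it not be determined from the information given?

A larger α widens the rejection region, so when the alternative is true more outcomes lead to rejection — failing to reject becomes less likely.
Since power = 1 − β and β decreases, power increases.

It increases.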